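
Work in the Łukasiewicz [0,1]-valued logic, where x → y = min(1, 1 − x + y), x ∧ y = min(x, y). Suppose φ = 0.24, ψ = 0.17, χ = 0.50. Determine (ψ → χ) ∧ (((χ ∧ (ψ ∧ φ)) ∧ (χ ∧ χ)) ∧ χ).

ψ → χ = min(1, 1 − 0.17 + 0.50) = min(1, 1.33) = 1.00
ψ ∧ φ = min(0.17, 0.24) = 0.17
χ ∧ (ψ ∧ φ) = min(0.50, 0.17) = 0.17
χ ∧ χ = min(0.50, 0.50) = 0.50
(χ ∧ (ψ ∧ φ)) ∧ (χ ∧ χ) = min(0.17, 0.50) = 0.17
((χ ∧ (ψ ∧ φ)) ∧ (χ ∧ χ)) ∧ χ = min(0.17, 0.50) = 0.17
(ψ → χ) ∧ (((χ ∧ (ψ ∧ φ)) ∧ (χ ∧ χ)) ∧ χ) = min(1.00, 0.17) = 0.17

0.17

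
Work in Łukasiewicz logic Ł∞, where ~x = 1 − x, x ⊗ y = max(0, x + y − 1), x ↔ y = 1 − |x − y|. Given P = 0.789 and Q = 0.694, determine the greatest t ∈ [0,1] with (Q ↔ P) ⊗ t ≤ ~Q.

0.401

Q ↔ P = 1 − |0.694 − 0.789| = 1 − 0.095 = 0.905
So the left factor is Q ↔ P = 0.905.
~Q = 1 − 0.694 = 0.306
So the right-hand bound is ~Q = 0.306.
The residuum of the Łukasiewicz t-norm gives the supremum: min(1, 1 − 0.905 + 0.306).
1 − 0.905 + 0.306 = 0.401, so t = min(1, 0.401) = 0.401.
Check: 0.905 ⊗ 0.401 = max(0, 0.306) = 0.306 ≤ 0.306.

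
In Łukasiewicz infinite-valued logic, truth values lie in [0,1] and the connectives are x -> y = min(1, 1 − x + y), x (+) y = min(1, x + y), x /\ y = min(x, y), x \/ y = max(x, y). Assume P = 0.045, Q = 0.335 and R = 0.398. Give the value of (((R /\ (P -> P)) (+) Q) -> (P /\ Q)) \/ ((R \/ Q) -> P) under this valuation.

P -> P = min(1, 1 − 0.045 + 0.045) = min(1, 1.000) = 1.000
R /\ (P -> P) = min(0.398, 1.000) = 0.398
(R /\ (P -> P)) (+) Q = min(1, 0.398 + 0.335) = min(1, 0.733) = 0.733
P /\ Q = min(0.045, 0.335) = 0.045
((R /\ (P -> P)) (+) Q) -> (P /\ Q) = min(1, 1 − 0.733 + 0.045) = min(1, 0.312) = 0.312
R \/ Q = max(0.398, 0.335) = 0.398
(R \/ Q) -> P = min(1, 1 − 0.398 + 0.045) = min(1, 0.647) = 0.647
(((R /\ (P -> P)) (+) Q) -> (P /\ Q)) \/ ((R \/ Q) -> P) = max(0.312, 0.647) = 0.647

0.647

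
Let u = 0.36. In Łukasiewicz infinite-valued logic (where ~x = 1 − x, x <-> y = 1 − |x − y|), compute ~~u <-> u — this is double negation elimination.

1.00

~u = 1 − 0.36 = 0.64
~~u = 1 − 0.64 = 0.36
~~u <-> u = 1 − |0.36 − 0.36| = 1 − 0.00 = 1.00
(As expected: always 1 in Ł∞ since negation is involutive.)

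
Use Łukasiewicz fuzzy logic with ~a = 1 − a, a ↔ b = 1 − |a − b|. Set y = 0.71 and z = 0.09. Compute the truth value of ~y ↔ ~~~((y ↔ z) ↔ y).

0.96

~y = 1 − 0.71 = 0.29
y ↔ z = 1 − |0.71 − 0.09| = 1 − 0.62 = 0.38
(y ↔ z) ↔ y = 1 − |0.38 − 0.71| = 1 − 0.33 = 0.67
~((y ↔ z) ↔ y) = 1 − 0.67 = 0.33
~~((y ↔ z) ↔ y) = 1 − 0.33 = 0.67
~~~((y ↔ z) ↔ y) = 1 − 0.67 = 0.33
~y ↔ ~~~((y ↔ z) ↔ y) = 1 − |0.29 − 0.33| = 1 − 0.04 = 0.96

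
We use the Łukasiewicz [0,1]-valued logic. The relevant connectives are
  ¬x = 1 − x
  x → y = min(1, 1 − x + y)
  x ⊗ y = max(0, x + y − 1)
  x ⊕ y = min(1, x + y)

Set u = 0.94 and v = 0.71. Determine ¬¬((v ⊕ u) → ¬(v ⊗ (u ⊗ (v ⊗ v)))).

0.93

v ⊕ u = min(1, 0.71 + 0.94) = min(1, 1.65) = 1.00
v ⊗ v = max(0, 0.71 + 0.71 − 1) = max(0, 0.42) = 0.42
u ⊗ (v ⊗ v) = max(0, 0.94 + 0.42 − 1) = max(0, 0.36) = 0.36
v ⊗ (u ⊗ (v ⊗ v)) = max(0, 0.71 + 0.36 − 1) = max(0, 0.07) = 0.07
¬(v ⊗ (u ⊗ (v ⊗ v))) = 1 − 0.07 = 0.93
(v ⊕ u) → ¬(v ⊗ (u ⊗ (v ⊗ v))) = min(1, 1 − 1.00 + 0.93) = min(1, 0.93) = 0.93
¬((v ⊕ u) → ¬(v ⊗ (u ⊗ (v ⊗ v)))) = 1 − 0.93 = 0.07
¬¬((v ⊕ u) → ¬(v ⊗ (u ⊗ (v ⊗ v)))) = 1 − 0.07 = 0.93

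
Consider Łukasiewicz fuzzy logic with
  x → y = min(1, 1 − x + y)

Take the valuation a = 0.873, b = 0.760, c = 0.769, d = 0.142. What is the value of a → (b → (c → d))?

0.740

c → d = min(1, 1 − 0.769 + 0.142) = min(1, 0.373) = 0.373
b → (c → d) = min(1, 1 − 0.760 + 0.373) = min(1, 0.613) = 0.613
a → (b → (c → d)) = min(1, 1 − 0.873 + 0.613) = min(1, 0.740) = 0.740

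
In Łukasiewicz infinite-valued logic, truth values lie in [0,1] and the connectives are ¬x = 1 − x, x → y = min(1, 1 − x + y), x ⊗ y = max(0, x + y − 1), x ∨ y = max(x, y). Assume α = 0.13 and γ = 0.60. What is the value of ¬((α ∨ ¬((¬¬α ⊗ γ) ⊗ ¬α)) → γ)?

¬α = 1 − 0.13 = 0.87
¬¬α = 1 − 0.87 = 0.13
¬¬α ⊗ γ = max(0, 0.13 + 0.60 − 1) = max(0, -0.27) = 0.00
(¬¬α ⊗ γ) ⊗ ¬α = max(0, 0.00 + 0.87 − 1) = max(0, -0.13) = 0.00
¬((¬¬α ⊗ γ) ⊗ ¬α) = 1 − 0.00 = 1.00
α ∨ ¬((¬¬α ⊗ γ) ⊗ ¬α) = max(0.13, 1.00) = 1.00
(α ∨ ¬((¬¬α ⊗ γ) ⊗ ¬α)) → γ = min(1, 1 − 1.00 + 0.60) = min(1, 0.60) = 0.60
¬((α ∨ ¬((¬¬α ⊗ γ) ⊗ ¬α)) → γ) = 1 − 0.60 = 0.40

0.40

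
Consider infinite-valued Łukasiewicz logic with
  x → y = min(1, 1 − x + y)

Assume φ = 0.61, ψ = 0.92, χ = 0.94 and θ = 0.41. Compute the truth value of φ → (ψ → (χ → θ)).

χ → θ = min(1, 1 − 0.94 + 0.41) = min(1, 0.47) = 0.47
ψ → (χ → θ) = min(1, 1 − 0.92 + 0.47) = min(1, 0.55) = 0.55
φ → (ψ → (χ → θ)) = min(1, 1 − 0.61 + 0.55) = min(1, 0.94) = 0.94

0.94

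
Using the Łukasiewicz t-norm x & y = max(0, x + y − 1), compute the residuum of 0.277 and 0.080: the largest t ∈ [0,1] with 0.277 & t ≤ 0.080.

The residuum of the Łukasiewicz t-norm gives the supremum: min(1, 1 − 0.277 + 0.080).
1 − 0.277 + 0.080 = 0.803, so t = min(1, 0.803) = 0.803.
Check: 0.277 & 0.803 = max(0, 0.080) = 0.080 ≤ 0.080.

0.803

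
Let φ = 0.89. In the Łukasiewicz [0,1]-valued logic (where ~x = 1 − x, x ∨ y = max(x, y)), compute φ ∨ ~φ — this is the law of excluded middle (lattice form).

0.89

~φ = 1 − 0.89 = 0.11
φ ∨ ~φ = max(0.89, 0.11) = 0.89
(The value 0.89 < 1 shows this instance is not satisfied; not a Ł∞-tautology — its value is max(a, 1−a).)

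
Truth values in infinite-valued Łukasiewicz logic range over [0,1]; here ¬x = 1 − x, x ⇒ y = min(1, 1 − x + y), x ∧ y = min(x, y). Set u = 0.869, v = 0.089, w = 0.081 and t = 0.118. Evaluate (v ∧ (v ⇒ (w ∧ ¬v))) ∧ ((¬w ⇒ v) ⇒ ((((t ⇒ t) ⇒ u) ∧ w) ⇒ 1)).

0.089

¬v = 1 − 0.089 = 0.911
w ∧ ¬v = min(0.081, 0.911) = 0.081
v ⇒ (w ∧ ¬v) = min(1, 1 − 0.089 + 0.081) = min(1, 0.992) = 0.992
v ∧ (v ⇒ (w ∧ ¬v)) = min(0.089, 0.992) = 0.089
¬w = 1 − 0.081 = 0.919
¬w ⇒ v = min(1, 1 − 0.919 + 0.089) = min(1, 0.170) = 0.170
t ⇒ t = min(1, 1 − 0.118 + 0.118) = min(1, 1.000) = 1.000
(t ⇒ t) ⇒ u = min(1, 1 − 1.000 + 0.869) = min(1, 0.869) = 0.869
((t ⇒ t) ⇒ u) ∧ w = min(0.869, 0.081) = 0.081
(((t ⇒ t) ⇒ u) ∧ w) ⇒ 1 = min(1, 1 − 0.081 + 1.000) = min(1, 1.919) = 1.000
(¬w ⇒ v) ⇒ ((((t ⇒ t) ⇒ u) ∧ w) ⇒ 1) = min(1, 1 − 0.170 + 1.000) = min(1, 1.830) = 1.000
(v ∧ (v ⇒ (w ∧ ¬v))) ∧ ((¬w ⇒ v) ⇒ ((((t ⇒ t) ⇒ u) ∧ w) ⇒ 1)) = min(0.089, 1.000) = 0.089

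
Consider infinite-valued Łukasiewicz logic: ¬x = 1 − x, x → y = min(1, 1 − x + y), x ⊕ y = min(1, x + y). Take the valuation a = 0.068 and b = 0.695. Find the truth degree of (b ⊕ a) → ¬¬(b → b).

b ⊕ a = min(1, 0.695 + 0.068) = min(1, 0.763) = 0.763
b → b = min(1, 1 − 0.695 + 0.695) = min(1, 1.000) = 1.000
¬(b → b) = 1 − 1.000 = 0.000
¬¬(b → b) = 1 − 0.000 = 1.000
(b ⊕ a) → ¬¬(b → b) = min(1, 1 − 0.763 + 1.000) = min(1, 1.237) = 1.000

1.000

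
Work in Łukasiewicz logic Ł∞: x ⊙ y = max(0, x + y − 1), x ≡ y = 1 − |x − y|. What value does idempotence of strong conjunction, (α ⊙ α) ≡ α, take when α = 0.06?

α ⊙ α = max(0, 0.06 + 0.06 − 1) = max(0, -0.88) = 0.00
(α ⊙ α) ≡ α = 1 − |0.00 − 0.06| = 1 − 0.06 = 0.94
(The value 0.94 < 1 shows this instance is not satisfied; fails in Ł∞ since a ⊗ a = max(0, 2a−1) ≠ a in general.)

0.94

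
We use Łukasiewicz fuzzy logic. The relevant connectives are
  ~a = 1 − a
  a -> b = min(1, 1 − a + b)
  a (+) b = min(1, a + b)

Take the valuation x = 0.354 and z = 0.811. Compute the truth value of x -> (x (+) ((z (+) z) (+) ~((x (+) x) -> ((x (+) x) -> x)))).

z (+) z = min(1, 0.811 + 0.811) = min(1, 1.622) = 1.000
x (+) x = min(1, 0.354 + 0.354) = min(1, 0.708) = 0.708
(x (+) x) -> x = min(1, 1 − 0.708 + 0.354) = min(1, 0.646) = 0.646
(x (+) x) -> ((x (+) x) -> x) = min(1, 1 − 0.708 + 0.646) = min(1, 0.938) = 0.938
~((x (+) x) -> ((x (+) x) -> x)) = 1 − 0.938 = 0.062
(z (+) z) (+) ~((x (+) x) -> ((x (+) x) -> x)) = min(1, 1.000 + 0.062) = min(1, 1.062) = 1.000
x (+) ((z (+) z) (+) ~((x (+) x) -> ((x (+) x) -> x))) = min(1, 0.354 + 1.000) = min(1, 1.354) = 1.000
x -> (x (+) ((z (+) z) (+) ~((x (+) x) -> ((x (+) x) -> x)))) = min(1, 1 − 0.354 + 1.000) = min(1, 1.646) = 1.000

1.000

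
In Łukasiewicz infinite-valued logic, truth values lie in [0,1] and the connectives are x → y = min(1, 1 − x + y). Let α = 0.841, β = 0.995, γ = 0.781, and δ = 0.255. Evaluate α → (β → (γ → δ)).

0.638

γ → δ = min(1, 1 − 0.781 + 0.255) = min(1, 0.474) = 0.474
β → (γ → δ) = min(1, 1 − 0.995 + 0.474) = min(1, 0.479) = 0.479
α → (β → (γ → δ)) = min(1, 1 − 0.841 + 0.479) = min(1, 0.638) = 0.638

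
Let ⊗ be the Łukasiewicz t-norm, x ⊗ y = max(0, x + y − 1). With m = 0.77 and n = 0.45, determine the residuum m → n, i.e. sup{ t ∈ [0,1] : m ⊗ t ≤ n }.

The residuum of the Łukasiewicz t-norm gives the supremum: min(1, 1 − 0.77 + 0.45).
1 − 0.77 + 0.45 = 0.68, so t = min(1, 0.68) = 0.68.
Check: 0.77 ⊗ 0.68 = max(0, 0.45) = 0.45 ≤ 0.45.

0.68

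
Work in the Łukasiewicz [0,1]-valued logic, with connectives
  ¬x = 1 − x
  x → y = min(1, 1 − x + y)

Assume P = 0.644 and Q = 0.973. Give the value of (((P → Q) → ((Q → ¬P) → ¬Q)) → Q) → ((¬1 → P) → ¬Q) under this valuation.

P → Q = min(1, 1 − 0.644 + 0.973) = min(1, 1.329) = 1.000
¬P = 1 − 0.644 = 0.356
Q → ¬P = min(1, 1 − 0.973 + 0.356) = min(1, 0.383) = 0.383
¬Q = 1 − 0.973 = 0.027
(Q → ¬P) → ¬Q = min(1, 1 − 0.383 + 0.027) = min(1, 0.644) = 0.644
(P → Q) → ((Q → ¬P) → ¬Q) = min(1, 1 − 1.000 + 0.644) = min(1, 0.644) = 0.644
((P → Q) → ((Q → ¬P) → ¬Q)) → Q = min(1, 1 − 0.644 + 0.973) = min(1, 1.329) = 1.000
¬1 = 1 − 1.000 = 0.000
¬1 → P = min(1, 1 − 0.000 + 0.644) = min(1, 1.644) = 1.000
(¬1 → P) → ¬Q = min(1, 1 − 1.000 + 0.027) = min(1, 0.027) = 0.027
(((P → Q) → ((Q → ¬P) → ¬Q)) → Q) → ((¬1 → P) → ¬Q) = min(1, 1 − 1.000 + 0.027) = min(1, 0.027) = 0.027

0.027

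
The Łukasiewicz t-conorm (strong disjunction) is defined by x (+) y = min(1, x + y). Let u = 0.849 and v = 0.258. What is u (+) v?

1.000

u (+) v = min(1, 0.849 + 0.258) = min(1, 1.107) = 1.000
For comparison, the Gödel t-conorm max(x, y) would give 0.849.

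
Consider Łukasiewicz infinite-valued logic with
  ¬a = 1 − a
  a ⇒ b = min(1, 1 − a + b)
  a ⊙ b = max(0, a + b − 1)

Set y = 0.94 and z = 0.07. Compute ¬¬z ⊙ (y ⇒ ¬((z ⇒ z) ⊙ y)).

¬z = 1 − 0.07 = 0.93
¬¬z = 1 − 0.93 = 0.07
z ⇒ z = min(1, 1 − 0.07 + 0.07) = min(1, 1.00) = 1.00
(z ⇒ z) ⊙ y = max(0, 1.00 + 0.94 − 1) = max(0, 0.94) = 0.94
¬((z ⇒ z) ⊙ y) = 1 − 0.94 = 0.06
y ⇒ ¬((z ⇒ z) ⊙ y) = min(1, 1 − 0.94 + 0.06) = min(1, 0.12) = 0.12
¬¬z ⊙ (y ⇒ ¬((z ⇒ z) ⊙ y)) = max(0, 0.07 + 0.12 − 1) = max(0, -0.81) = 0.00

0.00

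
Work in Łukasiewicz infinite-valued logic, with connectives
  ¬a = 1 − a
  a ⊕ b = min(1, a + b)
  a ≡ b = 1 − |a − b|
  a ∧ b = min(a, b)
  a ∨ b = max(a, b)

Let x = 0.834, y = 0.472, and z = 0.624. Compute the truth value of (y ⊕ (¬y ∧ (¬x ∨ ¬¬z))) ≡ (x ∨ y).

0.834

¬y = 1 − 0.472 = 0.528
¬x = 1 − 0.834 = 0.166
¬z = 1 − 0.624 = 0.376
¬¬z = 1 − 0.376 = 0.624
¬x ∨ ¬¬z = max(0.166, 0.624) = 0.624
¬y ∧ (¬x ∨ ¬¬z) = min(0.528, 0.624) = 0.528
y ⊕ (¬y ∧ (¬x ∨ ¬¬z)) = min(1, 0.472 + 0.528) = min(1, 1.000) = 1.000
x ∨ y = max(0.834, 0.472) = 0.834
(y ⊕ (¬y ∧ (¬x ∨ ¬¬z))) ≡ (x ∨ y) = 1 − |1.000 − 0.834| = 1 − 0.166 = 0.834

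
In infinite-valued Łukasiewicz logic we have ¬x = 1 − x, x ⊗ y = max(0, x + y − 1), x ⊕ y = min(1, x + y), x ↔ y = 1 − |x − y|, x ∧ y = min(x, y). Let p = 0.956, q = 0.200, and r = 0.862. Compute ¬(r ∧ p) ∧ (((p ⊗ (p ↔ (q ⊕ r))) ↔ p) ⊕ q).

0.138

r ∧ p = min(0.862, 0.956) = 0.862
¬(r ∧ p) = 1 − 0.862 = 0.138
q ⊕ r = min(1, 0.200 + 0.862) = min(1, 1.062) = 1.000
p ↔ (q ⊕ r) = 1 − |0.956 − 1.000| = 1 − 0.044 = 0.956
p ⊗ (p ↔ (q ⊕ r)) = max(0, 0.956 + 0.956 − 1) = max(0, 0.912) = 0.912
(p ⊗ (p ↔ (q ⊕ r))) ↔ p = 1 − |0.912 − 0.956| = 1 − 0.044 = 0.956
((p ⊗ (p ↔ (q ⊕ r))) ↔ p) ⊕ q = min(1, 0.956 + 0.200) = min(1, 1.156) = 1.000
¬(r ∧ p) ∧ (((p ⊗ (p ↔ (q ⊕ r))) ↔ p) ⊕ q) = min(0.138, 1.000) = 0.138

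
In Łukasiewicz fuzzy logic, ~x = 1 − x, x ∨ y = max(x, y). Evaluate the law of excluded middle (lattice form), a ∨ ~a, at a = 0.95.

~a = 1 − 0.95 = 0.05
a ∨ ~a = max(0.95, 0.05) = 0.95
(The value 0.95 < 1 shows this instance is not satisfied; not a Ł∞-tautology — its value is max(a, 1−a).)

0.95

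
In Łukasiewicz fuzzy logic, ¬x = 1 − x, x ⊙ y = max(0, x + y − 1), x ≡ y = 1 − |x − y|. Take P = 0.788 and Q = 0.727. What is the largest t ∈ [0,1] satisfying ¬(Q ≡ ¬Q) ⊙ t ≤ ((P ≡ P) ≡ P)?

¬Q = 1 − 0.727 = 0.273
Q ≡ ¬Q = 1 − |0.727 − 0.273| = 1 − 0.454 = 0.546
¬(Q ≡ ¬Q) = 1 − 0.546 = 0.454
So the left factor is ¬(Q ≡ ¬Q) = 0.454.
P ≡ P = 1 − |0.788 − 0.788| = 1 − 0.000 = 1.000
(P ≡ P) ≡ P = 1 − |1.000 − 0.788| = 1 − 0.212 = 0.788
So the right-hand bound is (P ≡ P) ≡ P = 0.788.
The residuum of the Łukasiewicz t-norm gives the supremum: min(1, 1 − 0.454 + 0.788).
1 − 0.454 + 0.788 = 1.334, so t = min(1, 1.334) = 1.000.
Check: 0.454 ⊙ 1.000 = max(0, 0.454) = 0.454 ≤ 0.788.

1.000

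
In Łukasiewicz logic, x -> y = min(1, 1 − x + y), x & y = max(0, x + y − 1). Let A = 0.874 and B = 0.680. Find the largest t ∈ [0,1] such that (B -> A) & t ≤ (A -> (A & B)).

B -> A = min(1, 1 − 0.680 + 0.874) = min(1, 1.194) = 1.000
So the left factor is B -> A = 1.000.
A & B = max(0, 0.874 + 0.680 − 1) = max(0, 0.554) = 0.554
A -> (A & B) = min(1, 1 − 0.874 + 0.554) = min(1, 0.680) = 0.680
So the right-hand bound is A -> (A & B) = 0.680.
The residuum of the Łukasiewicz t-norm gives the supremum: min(1, 1 − 1.000 + 0.680).
1 − 1.000 + 0.680 = 0.680, so t = min(1, 0.680) = 0.680.
Check: 1.000 & 0.680 = max(0, 0.680) = 0.680 ≤ 0.680.

0.680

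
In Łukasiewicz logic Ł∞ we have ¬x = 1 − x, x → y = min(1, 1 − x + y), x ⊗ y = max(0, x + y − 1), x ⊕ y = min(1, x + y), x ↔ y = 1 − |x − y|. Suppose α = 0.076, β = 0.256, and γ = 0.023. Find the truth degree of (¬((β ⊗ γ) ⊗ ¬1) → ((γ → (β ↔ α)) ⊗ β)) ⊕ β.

0.512

β ⊗ γ = max(0, 0.256 + 0.023 − 1) = max(0, -0.721) = 0.000
¬1 = 1 − 1.000 = 0.000
(β ⊗ γ) ⊗ ¬1 = max(0, 0.000 + 0.000 − 1) = max(0, -1.000) = 0.000
¬((β ⊗ γ) ⊗ ¬1) = 1 − 0.000 = 1.000
β ↔ α = 1 − |0.256 − 0.076| = 1 − 0.180 = 0.820
γ → (β ↔ α) = min(1, 1 − 0.023 + 0.820) = min(1, 1.797) = 1.000
(γ → (β ↔ α)) ⊗ β = max(0, 1.000 + 0.256 − 1) = max(0, 0.256) = 0.256
¬((β ⊗ γ) ⊗ ¬1) → ((γ → (β ↔ α)) ⊗ β) = min(1, 1 − 1.000 + 0.256) = min(1, 0.256) = 0.256
(¬((β ⊗ γ) ⊗ ¬1) → ((γ → (β ↔ α)) ⊗ β)) ⊕ β = min(1, 0.256 + 0.256) = min(1, 0.512) = 0.512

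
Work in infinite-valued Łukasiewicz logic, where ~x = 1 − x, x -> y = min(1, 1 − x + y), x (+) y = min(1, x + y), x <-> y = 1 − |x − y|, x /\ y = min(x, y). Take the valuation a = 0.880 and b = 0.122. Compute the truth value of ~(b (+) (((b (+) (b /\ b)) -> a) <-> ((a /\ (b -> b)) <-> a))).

0.000

b /\ b = min(0.122, 0.122) = 0.122
b (+) (b /\ b) = min(1, 0.122 + 0.122) = min(1, 0.244) = 0.244
(b (+) (b /\ b)) -> a = min(1, 1 − 0.244 + 0.880) = min(1, 1.636) = 1.000
b -> b = min(1, 1 − 0.122 + 0.122) = min(1, 1.000) = 1.000
a /\ (b -> b) = min(0.880, 1.000) = 0.880
(a /\ (b -> b)) <-> a = 1 − |0.880 − 0.880| = 1 − 0.000 = 1.000
((b (+) (b /\ b)) -> a) <-> ((a /\ (b -> b)) <-> a) = 1 − |1.000 − 1.000| = 1 − 0.000 = 1.000
b (+) (((b (+) (b /\ b)) -> a) <-> ((a /\ (b -> b)) <-> a)) = min(1, 0.122 + 1.000) = min(1, 1.122) = 1.000
~(b (+) (((b (+) (b /\ b)) -> a) <-> ((a /\ (b -> b)) <-> a))) = 1 − 1.000 = 0.000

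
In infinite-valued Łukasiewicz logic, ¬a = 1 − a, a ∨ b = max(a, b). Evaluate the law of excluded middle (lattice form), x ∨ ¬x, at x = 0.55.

¬x = 1 − 0.55 = 0.45
x ∨ ¬x = max(0.55, 0.45) = 0.55
(The value 0.55 < 1 shows this instance is not satisfied; not a Ł∞-tautology — its value is max(a, 1−a).)

0.55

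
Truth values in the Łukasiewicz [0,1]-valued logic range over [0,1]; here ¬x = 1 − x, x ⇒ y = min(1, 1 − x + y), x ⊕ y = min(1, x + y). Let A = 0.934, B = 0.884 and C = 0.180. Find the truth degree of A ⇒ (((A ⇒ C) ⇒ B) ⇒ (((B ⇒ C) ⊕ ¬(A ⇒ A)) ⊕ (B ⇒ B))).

A ⇒ C = min(1, 1 − 0.934 + 0.180) = min(1, 0.246) = 0.246
(A ⇒ C) ⇒ B = min(1, 1 − 0.246 + 0.884) = min(1, 1.638) = 1.000
B ⇒ C = min(1, 1 − 0.884 + 0.180) = min(1, 0.296) = 0.296
A ⇒ A = min(1, 1 − 0.934 + 0.934) = min(1, 1.000) = 1.000
¬(A ⇒ A) = 1 − 1.000 = 0.000
(B ⇒ C) ⊕ ¬(A ⇒ A) = min(1, 0.296 + 0.000) = min(1, 0.296) = 0.296
B ⇒ B = min(1, 1 − 0.884 + 0.884) = min(1, 1.000) = 1.000
((B ⇒ C) ⊕ ¬(A ⇒ A)) ⊕ (B ⇒ B) = min(1, 0.296 + 1.000) = min(1, 1.296) = 1.000
((A ⇒ C) ⇒ B) ⇒ (((B ⇒ C) ⊕ ¬(A ⇒ A)) ⊕ (B ⇒ B)) = min(1, 1 − 1.000 + 1.000) = min(1, 1.000) = 1.000
A ⇒ (((A ⇒ C) ⇒ B) ⇒ (((B ⇒ C) ⊕ ¬(A ⇒ A)) ⊕ (B ⇒ B))) = min(1, 1 − 0.934 + 1.000) = min(1, 1.066) = 1.000

1.000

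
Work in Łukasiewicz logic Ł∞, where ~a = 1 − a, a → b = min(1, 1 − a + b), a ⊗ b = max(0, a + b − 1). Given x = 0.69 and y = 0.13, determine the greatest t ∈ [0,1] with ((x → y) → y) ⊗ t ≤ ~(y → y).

x → y = min(1, 1 − 0.69 + 0.13) = min(1, 0.44) = 0.44
(x → y) → y = min(1, 1 − 0.44 + 0.13) = min(1, 0.69) = 0.69
So the left factor is (x → y) → y = 0.69.
y → y = min(1, 1 − 0.13 + 0.13) = min(1, 1.00) = 1.00
~(y → y) = 1 − 1.00 = 0.00
So the right-hand bound is ~(y → y) = 0.00.
The residuum of the Łukasiewicz t-norm gives the supremum: min(1, 1 − 0.69 + 0.00).
1 − 0.69 + 0.00 = 0.31, so t = min(1, 0.31) = 0.31.
Check: 0.69 ⊗ 0.31 = max(0, 0.00) = 0.00 ≤ 0.00.

0.31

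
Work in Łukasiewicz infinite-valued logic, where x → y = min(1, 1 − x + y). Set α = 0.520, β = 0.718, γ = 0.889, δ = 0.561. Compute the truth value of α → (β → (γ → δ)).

γ → δ = min(1, 1 − 0.889 + 0.561) = min(1, 0.672) = 0.672
β → (γ → δ) = min(1, 1 − 0.718 + 0.672) = min(1, 0.954) = 0.954
α → (β → (γ → δ)) = min(1, 1 − 0.520 + 0.954) = min(1, 1.434) = 1.000

1.000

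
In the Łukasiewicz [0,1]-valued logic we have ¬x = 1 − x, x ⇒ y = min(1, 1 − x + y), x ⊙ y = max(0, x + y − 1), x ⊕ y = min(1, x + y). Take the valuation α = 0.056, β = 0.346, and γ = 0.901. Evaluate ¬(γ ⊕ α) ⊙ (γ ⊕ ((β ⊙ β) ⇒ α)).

0.043

γ ⊕ α = min(1, 0.901 + 0.056) = min(1, 0.957) = 0.957
¬(γ ⊕ α) = 1 − 0.957 = 0.043
β ⊙ β = max(0, 0.346 + 0.346 − 1) = max(0, -0.308) = 0.000
(β ⊙ β) ⇒ α = min(1, 1 − 0.000 + 0.056) = min(1, 1.056) = 1.000
γ ⊕ ((β ⊙ β) ⇒ α) = min(1, 0.901 + 1.000) = min(1, 1.901) = 1.000
¬(γ ⊕ α) ⊙ (γ ⊕ ((β ⊙ β) ⇒ α)) = max(0, 0.043 + 1.000 − 1) = max(0, 0.043) = 0.043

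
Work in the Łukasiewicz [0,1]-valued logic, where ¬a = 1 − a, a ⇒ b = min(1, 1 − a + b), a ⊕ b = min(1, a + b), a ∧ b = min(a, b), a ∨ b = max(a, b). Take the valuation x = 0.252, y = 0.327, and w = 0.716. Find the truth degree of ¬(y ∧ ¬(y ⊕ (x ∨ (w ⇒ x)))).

0.863

w ⇒ x = min(1, 1 − 0.716 + 0.252) = min(1, 0.536) = 0.536
x ∨ (w ⇒ x) = max(0.252, 0.536) = 0.536
y ⊕ (x ∨ (w ⇒ x)) = min(1, 0.327 + 0.536) = min(1, 0.863) = 0.863
¬(y ⊕ (x ∨ (w ⇒ x))) = 1 − 0.863 = 0.137
y ∧ ¬(y ⊕ (x ∨ (w ⇒ x))) = min(0.327, 0.137) = 0.137
¬(y ∧ ¬(y ⊕ (x ∨ (w ⇒ x)))) = 1 − 0.137 = 0.863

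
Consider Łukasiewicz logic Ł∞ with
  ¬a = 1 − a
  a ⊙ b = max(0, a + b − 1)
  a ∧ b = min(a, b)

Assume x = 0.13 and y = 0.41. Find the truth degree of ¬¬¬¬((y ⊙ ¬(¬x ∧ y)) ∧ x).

0.00

¬x = 1 − 0.13 = 0.87
¬x ∧ y = min(0.87, 0.41) = 0.41
¬(¬x ∧ y) = 1 − 0.41 = 0.59
y ⊙ ¬(¬x ∧ y) = max(0, 0.41 + 0.59 − 1) = max(0, 0.00) = 0.00
(y ⊙ ¬(¬x ∧ y)) ∧ x = min(0.00, 0.13) = 0.00
¬((y ⊙ ¬(¬x ∧ y)) ∧ x) = 1 − 0.00 = 1.00
¬¬((y ⊙ ¬(¬x ∧ y)) ∧ x) = 1 − 1.00 = 0.00
¬¬¬((y ⊙ ¬(¬x ∧ y)) ∧ x) = 1 − 0.00 = 1.00
¬¬¬¬((y ⊙ ¬(¬x ∧ y)) ∧ x) = 1 − 1.00 = 0.00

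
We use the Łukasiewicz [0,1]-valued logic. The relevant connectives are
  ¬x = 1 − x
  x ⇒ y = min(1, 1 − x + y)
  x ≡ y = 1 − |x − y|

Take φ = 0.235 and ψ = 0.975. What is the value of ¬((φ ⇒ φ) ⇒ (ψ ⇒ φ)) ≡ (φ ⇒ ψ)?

φ ⇒ φ = min(1, 1 − 0.235 + 0.235) = min(1, 1.000) = 1.000
ψ ⇒ φ = min(1, 1 − 0.975 + 0.235) = min(1, 0.260) = 0.260
(φ ⇒ φ) ⇒ (ψ ⇒ φ) = min(1, 1 − 1.000 + 0.260) = min(1, 0.260) = 0.260
¬((φ ⇒ φ) ⇒ (ψ ⇒ φ)) = 1 − 0.260 = 0.740
φ ⇒ ψ = min(1, 1 − 0.235 + 0.975) = min(1, 1.740) = 1.000
¬((φ ⇒ φ) ⇒ (ψ ⇒ φ)) ≡ (φ ⇒ ψ) = 1 − |0.740 − 1.000| = 1 − 0.260 = 0.740

0.740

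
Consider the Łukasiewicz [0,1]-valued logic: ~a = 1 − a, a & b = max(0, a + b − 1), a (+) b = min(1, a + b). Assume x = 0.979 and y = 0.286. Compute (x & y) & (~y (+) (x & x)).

x & y = max(0, 0.979 + 0.286 − 1) = max(0, 0.265) = 0.265
~y = 1 − 0.286 = 0.714
x & x = max(0, 0.979 + 0.979 − 1) = max(0, 0.958) = 0.958
~y (+) (x & x) = min(1, 0.714 + 0.958) = min(1, 1.672) = 1.000
(x & y) & (~y (+) (x & x)) = max(0, 0.265 + 1.000 − 1) = max(0, 0.265) = 0.265

0.265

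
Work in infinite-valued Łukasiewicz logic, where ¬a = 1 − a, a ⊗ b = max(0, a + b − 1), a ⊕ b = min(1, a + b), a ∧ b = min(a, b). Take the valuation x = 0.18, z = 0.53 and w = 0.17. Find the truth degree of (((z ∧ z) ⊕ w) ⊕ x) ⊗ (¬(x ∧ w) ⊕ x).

0.88

z ∧ z = min(0.53, 0.53) = 0.53
(z ∧ z) ⊕ w = min(1, 0.53 + 0.17) = min(1, 0.70) = 0.70
((z ∧ z) ⊕ w) ⊕ x = min(1, 0.70 + 0.18) = min(1, 0.88) = 0.88
x ∧ w = min(0.18, 0.17) = 0.17
¬(x ∧ w) = 1 − 0.17 = 0.83
¬(x ∧ w) ⊕ x = min(1, 0.83 + 0.18) = min(1, 1.01) = 1.00
(((z ∧ z) ⊕ w) ⊕ x) ⊗ (¬(x ∧ w) ⊕ x) = max(0, 0.88 + 1.00 − 1) = max(0, 0.88) = 0.88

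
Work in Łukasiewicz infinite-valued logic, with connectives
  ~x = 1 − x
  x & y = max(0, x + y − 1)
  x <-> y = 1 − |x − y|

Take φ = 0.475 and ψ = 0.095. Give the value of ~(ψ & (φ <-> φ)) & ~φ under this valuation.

0.430

φ <-> φ = 1 − |0.475 − 0.475| = 1 − 0.000 = 1.000
ψ & (φ <-> φ) = max(0, 0.095 + 1.000 − 1) = max(0, 0.095) = 0.095
~(ψ & (φ <-> φ)) = 1 − 0.095 = 0.905
~φ = 1 − 0.475 = 0.525
~(ψ & (φ <-> φ)) & ~φ = max(0, 0.905 + 0.525 − 1) = max(0, 0.430) = 0.430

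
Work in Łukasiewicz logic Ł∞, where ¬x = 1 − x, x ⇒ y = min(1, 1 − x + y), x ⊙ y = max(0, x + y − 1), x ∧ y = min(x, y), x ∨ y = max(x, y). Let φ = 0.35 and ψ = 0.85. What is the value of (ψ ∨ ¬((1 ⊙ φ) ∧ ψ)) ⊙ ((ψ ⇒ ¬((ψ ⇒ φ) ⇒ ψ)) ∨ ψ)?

1 ⊙ φ = max(0, 1.00 + 0.35 − 1) = max(0, 0.35) = 0.35
(1 ⊙ φ) ∧ ψ = min(0.35, 0.85) = 0.35
¬((1 ⊙ φ) ∧ ψ) = 1 − 0.35 = 0.65
ψ ∨ ¬((1 ⊙ φ) ∧ ψ) = max(0.85, 0.65) = 0.85
ψ ⇒ φ = min(1, 1 − 0.85 + 0.35) = min(1, 0.50) = 0.50
(ψ ⇒ φ) ⇒ ψ = min(1, 1 − 0.50 + 0.85) = min(1, 1.35) = 1.00
¬((ψ ⇒ φ) ⇒ ψ) = 1 − 1.00 = 0.00
ψ ⇒ ¬((ψ ⇒ φ) ⇒ ψ) = min(1, 1 − 0.85 + 0.00) = min(1, 0.15) = 0.15
(ψ ⇒ ¬((ψ ⇒ φ) ⇒ ψ)) ∨ ψ = max(0.15, 0.85) = 0.85
(ψ ∨ ¬((1 ⊙ φ) ∧ ψ)) ⊙ ((ψ ⇒ ¬((ψ ⇒ φ) ⇒ ψ)) ∨ ψ) = max(0, 0.85 + 0.85 − 1) = max(0, 0.70) = 0.70

0.70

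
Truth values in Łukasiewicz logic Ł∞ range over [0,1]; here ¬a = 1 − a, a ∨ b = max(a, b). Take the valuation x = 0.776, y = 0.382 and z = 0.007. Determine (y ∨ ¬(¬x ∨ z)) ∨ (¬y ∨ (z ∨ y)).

¬x = 1 − 0.776 = 0.224
¬x ∨ z = max(0.224, 0.007) = 0.224
¬(¬x ∨ z) = 1 − 0.224 = 0.776
y ∨ ¬(¬x ∨ z) = max(0.382, 0.776) = 0.776
¬y = 1 − 0.382 = 0.618
z ∨ y = max(0.007, 0.382) = 0.382
¬y ∨ (z ∨ y) = max(0.618, 0.382) = 0.618
(y ∨ ¬(¬x ∨ z)) ∨ (¬y ∨ (z ∨ y)) = max(0.776, 0.618) = 0.776

0.776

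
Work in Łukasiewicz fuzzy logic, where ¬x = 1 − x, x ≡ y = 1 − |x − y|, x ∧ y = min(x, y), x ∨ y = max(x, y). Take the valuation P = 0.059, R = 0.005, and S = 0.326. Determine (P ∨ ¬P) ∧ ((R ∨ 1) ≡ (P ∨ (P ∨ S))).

0.326

¬P = 1 − 0.059 = 0.941
P ∨ ¬P = max(0.059, 0.941) = 0.941
R ∨ 1 = max(0.005, 1.000) = 1.000
P ∨ S = max(0.059, 0.326) = 0.326
P ∨ (P ∨ S) = max(0.059, 0.326) = 0.326
(R ∨ 1) ≡ (P ∨ (P ∨ S)) = 1 − |1.000 − 0.326| = 1 − 0.674 = 0.326
(P ∨ ¬P) ∧ ((R ∨ 1) ≡ (P ∨ (P ∨ S))) = min(0.941, 0.326) = 0.326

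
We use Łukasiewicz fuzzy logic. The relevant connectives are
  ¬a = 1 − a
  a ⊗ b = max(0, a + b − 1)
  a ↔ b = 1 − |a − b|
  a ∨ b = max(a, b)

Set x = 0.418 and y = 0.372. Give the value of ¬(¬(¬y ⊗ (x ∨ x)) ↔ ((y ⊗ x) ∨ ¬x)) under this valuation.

¬y = 1 − 0.372 = 0.628
x ∨ x = max(0.418, 0.418) = 0.418
¬y ⊗ (x ∨ x) = max(0, 0.628 + 0.418 − 1) = max(0, 0.046) = 0.046
¬(¬y ⊗ (x ∨ x)) = 1 − 0.046 = 0.954
y ⊗ x = max(0, 0.372 + 0.418 − 1) = max(0, -0.210) = 0.000
¬x = 1 − 0.418 = 0.582
(y ⊗ x) ∨ ¬x = max(0.000, 0.582) = 0.582
¬(¬y ⊗ (x ∨ x)) ↔ ((y ⊗ x) ∨ ¬x) = 1 − |0.954 − 0.582| = 1 − 0.372 = 0.628
¬(¬(¬y ⊗ (x ∨ x)) ↔ ((y ⊗ x) ∨ ¬x)) = 1 − 0.628 = 0.372

0.372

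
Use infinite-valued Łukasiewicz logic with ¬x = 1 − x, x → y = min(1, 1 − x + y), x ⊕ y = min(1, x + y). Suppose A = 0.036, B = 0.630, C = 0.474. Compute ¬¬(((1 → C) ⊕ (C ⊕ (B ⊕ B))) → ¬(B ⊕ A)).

0.334

1 → C = min(1, 1 − 1.000 + 0.474) = min(1, 0.474) = 0.474
B ⊕ B = min(1, 0.630 + 0.630) = min(1, 1.260) = 1.000
C ⊕ (B ⊕ B) = min(1, 0.474 + 1.000) = min(1, 1.474) = 1.000
(1 → C) ⊕ (C ⊕ (B ⊕ B)) = min(1, 0.474 + 1.000) = min(1, 1.474) = 1.000
B ⊕ A = min(1, 0.630 + 0.036) = min(1, 0.666) = 0.666
¬(B ⊕ A) = 1 − 0.666 = 0.334
((1 → C) ⊕ (C ⊕ (B ⊕ B))) → ¬(B ⊕ A) = min(1, 1 − 1.000 + 0.334) = min(1, 0.334) = 0.334
¬(((1 → C) ⊕ (C ⊕ (B ⊕ B))) → ¬(B ⊕ A)) = 1 − 0.334 = 0.666
¬¬(((1 → C) ⊕ (C ⊕ (B ⊕ B))) → ¬(B ⊕ A)) = 1 − 0.666 = 0.334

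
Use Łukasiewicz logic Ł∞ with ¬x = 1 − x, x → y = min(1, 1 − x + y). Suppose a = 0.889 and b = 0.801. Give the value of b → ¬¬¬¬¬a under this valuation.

0.310

¬a = 1 − 0.889 = 0.111
¬¬a = 1 − 0.111 = 0.889
¬¬¬a = 1 − 0.889 = 0.111
¬¬¬¬a = 1 − 0.111 = 0.889
¬¬¬¬¬a = 1 − 0.889 = 0.111
b → ¬¬¬¬¬a = min(1, 1 − 0.801 + 0.111) = min(1, 0.310) = 0.310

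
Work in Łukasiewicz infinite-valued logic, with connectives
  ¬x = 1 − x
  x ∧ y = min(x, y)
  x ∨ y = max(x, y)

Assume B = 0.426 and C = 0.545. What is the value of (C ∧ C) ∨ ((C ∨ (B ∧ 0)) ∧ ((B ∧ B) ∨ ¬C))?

0.545

C ∧ C = min(0.545, 0.545) = 0.545
B ∧ 0 = min(0.426, 0.000) = 0.000
C ∨ (B ∧ 0) = max(0.545, 0.000) = 0.545
B ∧ B = min(0.426, 0.426) = 0.426
¬C = 1 − 0.545 = 0.455
(B ∧ B) ∨ ¬C = max(0.426, 0.455) = 0.455
(C ∨ (B ∧ 0)) ∧ ((B ∧ B) ∨ ¬C) = min(0.545, 0.455) = 0.455
(C ∧ C) ∨ ((C ∨ (B ∧ 0)) ∧ ((B ∧ B) ∨ ¬C)) = max(0.545, 0.455) = 0.545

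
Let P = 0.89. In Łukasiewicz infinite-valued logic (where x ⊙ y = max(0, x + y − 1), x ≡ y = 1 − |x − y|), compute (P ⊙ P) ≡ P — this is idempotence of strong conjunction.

P ⊙ P = max(0, 0.89 + 0.89 − 1) = max(0, 0.78) = 0.78
(P ⊙ P) ≡ P = 1 − |0.78 − 0.89| = 1 − 0.11 = 0.89
(The value 0.89 < 1 shows this instance is not satisfied; fails in Ł∞ since a ⊗ a = max(0, 2a−1) ≠ a in general.)

0.89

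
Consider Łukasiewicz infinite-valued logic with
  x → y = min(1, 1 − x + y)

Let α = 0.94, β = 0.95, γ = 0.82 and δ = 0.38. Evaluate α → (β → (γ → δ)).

γ → δ = min(1, 1 − 0.82 + 0.38) = min(1, 0.56) = 0.56
β → (γ → δ) = min(1, 1 − 0.95 + 0.56) = min(1, 0.61) = 0.61
α → (β → (γ → δ)) = min(1, 1 − 0.94 + 0.61) = min(1, 0.67) = 0.67

0.67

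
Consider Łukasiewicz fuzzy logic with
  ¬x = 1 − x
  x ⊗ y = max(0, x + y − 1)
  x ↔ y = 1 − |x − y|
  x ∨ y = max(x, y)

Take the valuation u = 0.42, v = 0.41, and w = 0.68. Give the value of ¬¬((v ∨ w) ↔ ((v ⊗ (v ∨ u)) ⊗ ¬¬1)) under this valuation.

0.32

v ∨ w = max(0.41, 0.68) = 0.68
v ∨ u = max(0.41, 0.42) = 0.42
v ⊗ (v ∨ u) = max(0, 0.41 + 0.42 − 1) = max(0, -0.17) = 0.00
¬1 = 1 − 1.00 = 0.00
¬¬1 = 1 − 0.00 = 1.00
(v ⊗ (v ∨ u)) ⊗ ¬¬1 = max(0, 0.00 + 1.00 − 1) = max(0, 0.00) = 0.00
(v ∨ w) ↔ ((v ⊗ (v ∨ u)) ⊗ ¬¬1) = 1 − |0.68 − 0.00| = 1 − 0.68 = 0.32
¬((v ∨ w) ↔ ((v ⊗ (v ∨ u)) ⊗ ¬¬1)) = 1 − 0.32 = 0.68
¬¬((v ∨ w) ↔ ((v ⊗ (v ∨ u)) ⊗ ¬¬1)) = 1 − 0.68 = 0.32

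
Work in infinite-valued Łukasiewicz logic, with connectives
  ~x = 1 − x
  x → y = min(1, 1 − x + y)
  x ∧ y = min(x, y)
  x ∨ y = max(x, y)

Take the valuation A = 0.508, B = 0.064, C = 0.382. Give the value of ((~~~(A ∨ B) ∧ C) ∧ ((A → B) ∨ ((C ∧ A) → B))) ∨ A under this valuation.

A ∨ B = max(0.508, 0.064) = 0.508
~(A ∨ B) = 1 − 0.508 = 0.492
~~(A ∨ B) = 1 − 0.492 = 0.508
~~~(A ∨ B) = 1 − 0.508 = 0.492
~~~(A ∨ B) ∧ C = min(0.492, 0.382) = 0.382
A → B = min(1, 1 − 0.508 + 0.064) = min(1, 0.556) = 0.556
C ∧ A = min(0.382, 0.508) = 0.382
(C ∧ A) → B = min(1, 1 − 0.382 + 0.064) = min(1, 0.682) = 0.682
(A → B) ∨ ((C ∧ A) → B) = max(0.556, 0.682) = 0.682
(~~~(A ∨ B) ∧ C) ∧ ((A → B) ∨ ((C ∧ A) → B)) = min(0.382, 0.682) = 0.382
((~~~(A ∨ B) ∧ C) ∧ ((A → B) ∨ ((C ∧ A) → B))) ∨ A = max(0.382, 0.508) = 0.508

0.508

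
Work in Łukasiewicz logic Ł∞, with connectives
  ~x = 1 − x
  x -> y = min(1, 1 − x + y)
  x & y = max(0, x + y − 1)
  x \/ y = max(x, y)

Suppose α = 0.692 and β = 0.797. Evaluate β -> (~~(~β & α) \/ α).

~β = 1 − 0.797 = 0.203
~β & α = max(0, 0.203 + 0.692 − 1) = max(0, -0.105) = 0.000
~(~β & α) = 1 − 0.000 = 1.000
~~(~β & α) = 1 − 1.000 = 0.000
~~(~β & α) \/ α = max(0.000, 0.692) = 0.692
β -> (~~(~β & α) \/ α) = min(1, 1 − 0.797 + 0.692) = min(1, 0.895) = 0.895

0.895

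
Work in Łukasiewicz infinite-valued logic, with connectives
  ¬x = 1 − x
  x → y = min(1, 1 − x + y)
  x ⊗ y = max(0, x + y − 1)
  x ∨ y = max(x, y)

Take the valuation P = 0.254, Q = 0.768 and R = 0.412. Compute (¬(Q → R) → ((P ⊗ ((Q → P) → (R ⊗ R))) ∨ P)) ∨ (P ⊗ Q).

Q → R = min(1, 1 − 0.768 + 0.412) = min(1, 0.644) = 0.644
¬(Q → R) = 1 − 0.644 = 0.356
Q → P = min(1, 1 − 0.768 + 0.254) = min(1, 0.486) = 0.486
R ⊗ R = max(0, 0.412 + 0.412 − 1) = max(0, -0.176) = 0.000
(Q → P) → (R ⊗ R) = min(1, 1 − 0.486 + 0.000) = min(1, 0.514) = 0.514
P ⊗ ((Q → P) → (R ⊗ R)) = max(0, 0.254 + 0.514 − 1) = max(0, -0.232) = 0.000
(P ⊗ ((Q → P) → (R ⊗ R))) ∨ P = max(0.000, 0.254) = 0.254
¬(Q → R) → ((P ⊗ ((Q → P) → (R ⊗ R))) ∨ P) = min(1, 1 − 0.356 + 0.254) = min(1, 0.898) = 0.898
P ⊗ Q = max(0, 0.254 + 0.768 − 1) = max(0, 0.022) = 0.022
(¬(Q → R) → ((P ⊗ ((Q → P) → (R ⊗ R))) ∨ P)) ∨ (P ⊗ Q) = max(0.898, 0.022) = 0.898

0.898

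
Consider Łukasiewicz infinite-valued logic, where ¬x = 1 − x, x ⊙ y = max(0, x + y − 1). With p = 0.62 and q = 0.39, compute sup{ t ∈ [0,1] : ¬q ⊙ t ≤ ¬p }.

0.77

¬q = 1 − 0.39 = 0.61
So the left factor is ¬q = 0.61.
¬p = 1 − 0.62 = 0.38
So the right-hand bound is ¬p = 0.38.
The residuum of the Łukasiewicz t-norm gives the supremum: min(1, 1 − 0.61 + 0.38).
1 − 0.61 + 0.38 = 0.77, so t = min(1, 0.77) = 0.77.
Check: 0.61 ⊙ 0.77 = max(0, 0.38) = 0.38 ≤ 0.38.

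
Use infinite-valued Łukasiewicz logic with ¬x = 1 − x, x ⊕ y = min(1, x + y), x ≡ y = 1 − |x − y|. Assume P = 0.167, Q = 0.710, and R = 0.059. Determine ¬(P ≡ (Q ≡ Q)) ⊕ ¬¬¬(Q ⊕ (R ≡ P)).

0.833

Q ≡ Q = 1 − |0.710 − 0.710| = 1 − 0.000 = 1.000
P ≡ (Q ≡ Q) = 1 − |0.167 − 1.000| = 1 − 0.833 = 0.167
¬(P ≡ (Q ≡ Q)) = 1 − 0.167 = 0.833
R ≡ P = 1 − |0.059 − 0.167| = 1 − 0.108 = 0.892
Q ⊕ (R ≡ P) = min(1, 0.710 + 0.892) = min(1, 1.602) = 1.000
¬(Q ⊕ (R ≡ P)) = 1 − 1.000 = 0.000
¬¬(Q ⊕ (R ≡ P)) = 1 − 0.000 = 1.000
¬¬¬(Q ⊕ (R ≡ P)) = 1 − 1.000 = 0.000
¬(P ≡ (Q ≡ Q)) ⊕ ¬¬¬(Q ⊕ (R ≡ P)) = min(1, 0.833 + 0.000) = min(1, 0.833) = 0.833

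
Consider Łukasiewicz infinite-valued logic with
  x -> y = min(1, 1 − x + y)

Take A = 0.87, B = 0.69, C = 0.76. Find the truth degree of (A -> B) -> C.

A -> B = min(1, 1 − 0.87 + 0.69) = min(1, 0.82) = 0.82
(A -> B) -> C = min(1, 1 − 0.82 + 0.76) = min(1, 0.94) = 0.94

0.94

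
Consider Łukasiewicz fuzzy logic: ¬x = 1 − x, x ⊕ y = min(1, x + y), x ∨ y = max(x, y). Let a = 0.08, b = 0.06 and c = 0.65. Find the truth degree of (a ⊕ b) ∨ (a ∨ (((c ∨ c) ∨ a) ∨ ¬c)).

a ⊕ b = min(1, 0.08 + 0.06) = min(1, 0.14) = 0.14
c ∨ c = max(0.65, 0.65) = 0.65
(c ∨ c) ∨ a = max(0.65, 0.08) = 0.65
¬c = 1 − 0.65 = 0.35
((c ∨ c) ∨ a) ∨ ¬c = max(0.65, 0.35) = 0.65
a ∨ (((c ∨ c) ∨ a) ∨ ¬c) = max(0.08, 0.65) = 0.65
(a ⊕ b) ∨ (a ∨ (((c ∨ c) ∨ a) ∨ ¬c)) = max(0.14, 0.65) = 0.65

0.65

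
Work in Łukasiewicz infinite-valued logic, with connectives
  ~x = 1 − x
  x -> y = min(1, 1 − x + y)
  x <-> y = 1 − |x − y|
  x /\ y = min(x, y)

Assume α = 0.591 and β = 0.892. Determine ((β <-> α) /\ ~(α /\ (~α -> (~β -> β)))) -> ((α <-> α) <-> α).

β <-> α = 1 − |0.892 − 0.591| = 1 − 0.301 = 0.699
~α = 1 − 0.591 = 0.409
~β = 1 − 0.892 = 0.108
~β -> β = min(1, 1 − 0.108 + 0.892) = min(1, 1.784) = 1.000
~α -> (~β -> β) = min(1, 1 − 0.409 + 1.000) = min(1, 1.591) = 1.000
α /\ (~α -> (~β -> β)) = min(0.591, 1.000) = 0.591
~(α /\ (~α -> (~β -> β))) = 1 − 0.591 = 0.409
(β <-> α) /\ ~(α /\ (~α -> (~β -> β))) = min(0.699, 0.409) = 0.409
α <-> α = 1 − |0.591 − 0.591| = 1 − 0.000 = 1.000
(α <-> α) <-> α = 1 − |1.000 − 0.591| = 1 − 0.409 = 0.591
((β <-> α) /\ ~(α /\ (~α -> (~β -> β)))) -> ((α <-> α) <-> α) = min(1, 1 − 0.409 + 0.591) = min(1, 1.182) = 1.000

1.000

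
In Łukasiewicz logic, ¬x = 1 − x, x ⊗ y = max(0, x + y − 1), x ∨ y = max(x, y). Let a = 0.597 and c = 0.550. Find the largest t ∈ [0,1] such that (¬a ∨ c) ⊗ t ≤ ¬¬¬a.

¬a = 1 − 0.597 = 0.403
¬a ∨ c = max(0.403, 0.550) = 0.550
So the left factor is ¬a ∨ c = 0.550.
¬¬a = 1 − 0.403 = 0.597
¬¬¬a = 1 − 0.597 = 0.403
So the right-hand bound is ¬¬¬a = 0.403.
The residuum of the Łukasiewicz t-norm gives the supremum: min(1, 1 − 0.550 + 0.403).
1 − 0.550 + 0.403 = 0.853, so t = min(1, 0.853) = 0.853.
Check: 0.550 ⊗ 0.853 = max(0, 0.403) = 0.403 ≤ 0.403.

0.853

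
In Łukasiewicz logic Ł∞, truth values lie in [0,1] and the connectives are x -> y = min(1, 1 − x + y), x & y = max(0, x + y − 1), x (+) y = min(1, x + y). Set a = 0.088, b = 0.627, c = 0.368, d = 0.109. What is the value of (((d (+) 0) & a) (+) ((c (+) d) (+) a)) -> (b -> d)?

d (+) 0 = min(1, 0.109 + 0.000) = min(1, 0.109) = 0.109
(d (+) 0) & a = max(0, 0.109 + 0.088 − 1) = max(0, -0.803) = 0.000
c (+) d = min(1, 0.368 + 0.109) = min(1, 0.477) = 0.477
(c (+) d) (+) a = min(1, 0.477 + 0.088) = min(1, 0.565) = 0.565
((d (+) 0) & a) (+) ((c (+) d) (+) a) = min(1, 0.000 + 0.565) = min(1, 0.565) = 0.565
b -> d = min(1, 1 − 0.627 + 0.109) = min(1, 0.482) = 0.482
(((d (+) 0) & a) (+) ((c (+) d) (+) a)) -> (b -> d) = min(1, 1 − 0.565 + 0.482) = min(1, 0.917) = 0.917

0.917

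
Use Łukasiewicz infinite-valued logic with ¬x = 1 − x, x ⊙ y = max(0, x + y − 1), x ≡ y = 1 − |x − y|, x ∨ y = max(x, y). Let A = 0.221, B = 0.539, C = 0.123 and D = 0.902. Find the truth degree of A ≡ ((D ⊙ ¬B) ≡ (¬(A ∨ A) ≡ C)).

¬B = 1 − 0.539 = 0.461
D ⊙ ¬B = max(0, 0.902 + 0.461 − 1) = max(0, 0.363) = 0.363
A ∨ A = max(0.221, 0.221) = 0.221
¬(A ∨ A) = 1 − 0.221 = 0.779
¬(A ∨ A) ≡ C = 1 − |0.779 − 0.123| = 1 − 0.656 = 0.344
(D ⊙ ¬B) ≡ (¬(A ∨ A) ≡ C) = 1 − |0.363 − 0.344| = 1 − 0.019 = 0.981
A ≡ ((D ⊙ ¬B) ≡ (¬(A ∨ A) ≡ C)) = 1 − |0.221 − 0.981| = 1 − 0.760 = 0.240

0.240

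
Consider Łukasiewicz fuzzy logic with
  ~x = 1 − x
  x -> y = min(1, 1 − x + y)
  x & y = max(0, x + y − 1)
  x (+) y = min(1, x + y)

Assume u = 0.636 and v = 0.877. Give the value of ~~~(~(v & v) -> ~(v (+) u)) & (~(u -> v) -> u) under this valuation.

v & v = max(0, 0.877 + 0.877 − 1) = max(0, 0.754) = 0.754
~(v & v) = 1 − 0.754 = 0.246
v (+) u = min(1, 0.877 + 0.636) = min(1, 1.513) = 1.000
~(v (+) u) = 1 − 1.000 = 0.000
~(v & v) -> ~(v (+) u) = min(1, 1 − 0.246 + 0.000) = min(1, 0.754) = 0.754
~(~(v & v) -> ~(v (+) u)) = 1 − 0.754 = 0.246
~~(~(v & v) -> ~(v (+) u)) = 1 − 0.246 = 0.754
~~~(~(v & v) -> ~(v (+) u)) = 1 − 0.754 = 0.246
u -> v = min(1, 1 − 0.636 + 0.877) = min(1, 1.241) = 1.000
~(u -> v) = 1 − 1.000 = 0.000
~(u -> v) -> u = min(1, 1 − 0.000 + 0.636) = min(1, 1.636) = 1.000
~~~(~(v & v) -> ~(v (+) u)) & (~(u -> v) -> u) = max(0, 0.246 + 1.000 − 1) = max(0, 0.246) = 0.246

0.246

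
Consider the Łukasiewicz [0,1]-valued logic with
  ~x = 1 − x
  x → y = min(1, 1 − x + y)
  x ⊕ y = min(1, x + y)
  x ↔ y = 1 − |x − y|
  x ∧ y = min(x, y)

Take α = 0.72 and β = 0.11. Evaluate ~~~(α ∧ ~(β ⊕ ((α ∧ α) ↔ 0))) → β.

α ∧ α = min(0.72, 0.72) = 0.72
(α ∧ α) ↔ 0 = 1 − |0.72 − 0.00| = 1 − 0.72 = 0.28
β ⊕ ((α ∧ α) ↔ 0) = min(1, 0.11 + 0.28) = min(1, 0.39) = 0.39
~(β ⊕ ((α ∧ α) ↔ 0)) = 1 − 0.39 = 0.61
α ∧ ~(β ⊕ ((α ∧ α) ↔ 0)) = min(0.72, 0.61) = 0.61
~(α ∧ ~(β ⊕ ((α ∧ α) ↔ 0))) = 1 − 0.61 = 0.39
~~(α ∧ ~(β ⊕ ((α ∧ α) ↔ 0))) = 1 − 0.39 = 0.61
~~~(α ∧ ~(β ⊕ ((α ∧ α) ↔ 0))) = 1 − 0.61 = 0.39
~~~(α ∧ ~(β ⊕ ((α ∧ α) ↔ 0))) → β = min(1, 1 − 0.39 + 0.11) = min(1, 0.72) = 0.72

0.72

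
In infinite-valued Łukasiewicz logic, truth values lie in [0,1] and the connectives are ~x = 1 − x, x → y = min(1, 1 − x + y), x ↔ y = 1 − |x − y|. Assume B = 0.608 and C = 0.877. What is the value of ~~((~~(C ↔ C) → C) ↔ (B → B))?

0.877

C ↔ C = 1 − |0.877 − 0.877| = 1 − 0.000 = 1.000
~(C ↔ C) = 1 − 1.000 = 0.000
~~(C ↔ C) = 1 − 0.000 = 1.000
~~(C ↔ C) → C = min(1, 1 − 1.000 + 0.877) = min(1, 0.877) = 0.877
B → B = min(1, 1 − 0.608 + 0.608) = min(1, 1.000) = 1.000
(~~(C ↔ C) → C) ↔ (B → B) = 1 − |0.877 − 1.000| = 1 − 0.123 = 0.877
~((~~(C ↔ C) → C) ↔ (B → B)) = 1 − 0.877 = 0.123
~~((~~(C ↔ C) → C) ↔ (B → B)) = 1 − 0.123 = 0.877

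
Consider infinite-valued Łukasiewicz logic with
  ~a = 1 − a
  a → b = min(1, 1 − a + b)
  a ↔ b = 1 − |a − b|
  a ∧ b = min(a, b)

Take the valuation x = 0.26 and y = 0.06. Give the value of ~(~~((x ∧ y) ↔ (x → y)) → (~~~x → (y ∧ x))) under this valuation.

0.00

x ∧ y = min(0.26, 0.06) = 0.06
x → y = min(1, 1 − 0.26 + 0.06) = min(1, 0.80) = 0.80
(x ∧ y) ↔ (x → y) = 1 − |0.06 − 0.80| = 1 − 0.74 = 0.26
~((x ∧ y) ↔ (x → y)) = 1 − 0.26 = 0.74
~~((x ∧ y) ↔ (x → y)) = 1 − 0.74 = 0.26
~x = 1 − 0.26 = 0.74
~~x = 1 − 0.74 = 0.26
~~~x = 1 − 0.26 = 0.74
y ∧ x = min(0.06, 0.26) = 0.06
~~~x → (y ∧ x) = min(1, 1 − 0.74 + 0.06) = min(1, 0.32) = 0.32
~~((x ∧ y) ↔ (x → y)) → (~~~x → (y ∧ x)) = min(1, 1 − 0.26 + 0.32) = min(1, 1.06) = 1.00
~(~~((x ∧ y) ↔ (x → y)) → (~~~x → (y ∧ x))) = 1 − 1.00 = 0.00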